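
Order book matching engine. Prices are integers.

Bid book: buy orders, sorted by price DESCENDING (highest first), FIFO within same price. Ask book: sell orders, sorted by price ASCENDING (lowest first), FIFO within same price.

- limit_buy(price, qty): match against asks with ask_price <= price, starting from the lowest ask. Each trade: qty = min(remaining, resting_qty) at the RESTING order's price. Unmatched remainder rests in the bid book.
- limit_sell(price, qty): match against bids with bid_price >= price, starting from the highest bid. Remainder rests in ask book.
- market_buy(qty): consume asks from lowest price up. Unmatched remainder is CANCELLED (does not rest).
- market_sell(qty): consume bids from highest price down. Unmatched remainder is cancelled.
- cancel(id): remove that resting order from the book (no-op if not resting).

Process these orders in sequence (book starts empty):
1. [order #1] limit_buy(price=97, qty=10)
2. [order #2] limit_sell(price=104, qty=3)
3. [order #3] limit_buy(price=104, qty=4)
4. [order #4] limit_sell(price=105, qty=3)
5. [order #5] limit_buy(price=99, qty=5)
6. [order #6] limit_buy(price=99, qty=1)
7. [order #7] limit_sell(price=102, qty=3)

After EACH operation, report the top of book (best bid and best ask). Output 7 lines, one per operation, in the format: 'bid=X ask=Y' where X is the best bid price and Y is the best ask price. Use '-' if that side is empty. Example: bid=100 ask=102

Answer: bid=97 ask=-
bid=97 ask=104
bid=104 ask=-
bid=104 ask=105
bid=104 ask=105
bid=104 ask=105
bid=99 ask=102

Derivation:
After op 1 [order #1] limit_buy(price=97, qty=10): fills=none; bids=[#1:10@97] asks=[-]
After op 2 [order #2] limit_sell(price=104, qty=3): fills=none; bids=[#1:10@97] asks=[#2:3@104]
After op 3 [order #3] limit_buy(price=104, qty=4): fills=#3x#2:3@104; bids=[#3:1@104 #1:10@97] asks=[-]
After op 4 [order #4] limit_sell(price=105, qty=3): fills=none; bids=[#3:1@104 #1:10@97] asks=[#4:3@105]
After op 5 [order #5] limit_buy(price=99, qty=5): fills=none; bids=[#3:1@104 #5:5@99 #1:10@97] asks=[#4:3@105]
After op 6 [order #6] limit_buy(price=99, qty=1): fills=none; bids=[#3:1@104 #5:5@99 #6:1@99 #1:10@97] asks=[#4:3@105]
After op 7 [order #7] limit_sell(price=102, qty=3): fills=#3x#7:1@104; bids=[#5:5@99 #6:1@99 #1:10@97] asks=[#7:2@102 #4:3@105]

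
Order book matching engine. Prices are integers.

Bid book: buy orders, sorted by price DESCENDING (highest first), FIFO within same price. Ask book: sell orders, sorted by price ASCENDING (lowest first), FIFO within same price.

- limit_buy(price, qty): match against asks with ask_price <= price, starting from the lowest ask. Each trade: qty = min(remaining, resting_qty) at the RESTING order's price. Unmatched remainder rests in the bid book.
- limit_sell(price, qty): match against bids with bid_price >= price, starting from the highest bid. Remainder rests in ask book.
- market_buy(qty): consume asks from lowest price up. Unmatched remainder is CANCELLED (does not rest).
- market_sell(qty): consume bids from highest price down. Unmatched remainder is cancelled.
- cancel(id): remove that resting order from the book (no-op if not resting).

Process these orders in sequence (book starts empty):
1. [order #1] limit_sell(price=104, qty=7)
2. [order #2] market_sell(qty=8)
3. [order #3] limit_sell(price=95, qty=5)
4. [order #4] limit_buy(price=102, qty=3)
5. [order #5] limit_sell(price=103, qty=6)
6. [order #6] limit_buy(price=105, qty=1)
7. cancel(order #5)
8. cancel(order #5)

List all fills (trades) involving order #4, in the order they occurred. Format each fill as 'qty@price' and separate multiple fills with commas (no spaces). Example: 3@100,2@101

Answer: 3@95

Derivation:
After op 1 [order #1] limit_sell(price=104, qty=7): fills=none; bids=[-] asks=[#1:7@104]
After op 2 [order #2] market_sell(qty=8): fills=none; bids=[-] asks=[#1:7@104]
After op 3 [order #3] limit_sell(price=95, qty=5): fills=none; bids=[-] asks=[#3:5@95 #1:7@104]
After op 4 [order #4] limit_buy(price=102, qty=3): fills=#4x#3:3@95; bids=[-] asks=[#3:2@95 #1:7@104]
After op 5 [order #5] limit_sell(price=103, qty=6): fills=none; bids=[-] asks=[#3:2@95 #5:6@103 #1:7@104]
After op 6 [order #6] limit_buy(price=105, qty=1): fills=#6x#3:1@95; bids=[-] asks=[#3:1@95 #5:6@103 #1:7@104]
After op 7 cancel(order #5): fills=none; bids=[-] asks=[#3:1@95 #1:7@104]
After op 8 cancel(order #5): fills=none; bids=[-] asks=[#3:1@95 #1:7@104]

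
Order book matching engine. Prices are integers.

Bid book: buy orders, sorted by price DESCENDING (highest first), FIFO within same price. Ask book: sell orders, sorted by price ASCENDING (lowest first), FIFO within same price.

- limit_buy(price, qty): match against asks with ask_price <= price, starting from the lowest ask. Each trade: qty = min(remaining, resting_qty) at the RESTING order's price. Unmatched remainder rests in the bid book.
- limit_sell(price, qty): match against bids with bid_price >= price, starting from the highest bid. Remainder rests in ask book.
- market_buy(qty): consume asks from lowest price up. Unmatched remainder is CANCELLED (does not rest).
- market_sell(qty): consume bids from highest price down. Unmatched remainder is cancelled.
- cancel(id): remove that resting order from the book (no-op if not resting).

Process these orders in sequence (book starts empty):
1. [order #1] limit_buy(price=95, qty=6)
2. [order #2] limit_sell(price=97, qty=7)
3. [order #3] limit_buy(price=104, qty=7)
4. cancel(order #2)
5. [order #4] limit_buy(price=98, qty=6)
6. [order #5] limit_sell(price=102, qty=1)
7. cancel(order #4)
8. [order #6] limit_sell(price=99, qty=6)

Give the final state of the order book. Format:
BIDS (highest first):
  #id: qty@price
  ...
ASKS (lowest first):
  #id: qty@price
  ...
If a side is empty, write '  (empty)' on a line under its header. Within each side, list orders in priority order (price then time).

Answer: BIDS (highest first):
  #1: 6@95
ASKS (lowest first):
  #6: 6@99
  #5: 1@102

Derivation:
After op 1 [order #1] limit_buy(price=95, qty=6): fills=none; bids=[#1:6@95] asks=[-]
After op 2 [order #2] limit_sell(price=97, qty=7): fills=none; bids=[#1:6@95] asks=[#2:7@97]
After op 3 [order #3] limit_buy(price=104, qty=7): fills=#3x#2:7@97; bids=[#1:6@95] asks=[-]
After op 4 cancel(order #2): fills=none; bids=[#1:6@95] asks=[-]
After op 5 [order #4] limit_buy(price=98, qty=6): fills=none; bids=[#4:6@98 #1:6@95] asks=[-]
After op 6 [order #5] limit_sell(price=102, qty=1): fills=none; bids=[#4:6@98 #1:6@95] asks=[#5:1@102]
After op 7 cancel(order #4): fills=none; bids=[#1:6@95] asks=[#5:1@102]
After op 8 [order #6] limit_sell(price=99, qty=6): fills=none; bids=[#1:6@95] asks=[#6:6@99 #5:1@102]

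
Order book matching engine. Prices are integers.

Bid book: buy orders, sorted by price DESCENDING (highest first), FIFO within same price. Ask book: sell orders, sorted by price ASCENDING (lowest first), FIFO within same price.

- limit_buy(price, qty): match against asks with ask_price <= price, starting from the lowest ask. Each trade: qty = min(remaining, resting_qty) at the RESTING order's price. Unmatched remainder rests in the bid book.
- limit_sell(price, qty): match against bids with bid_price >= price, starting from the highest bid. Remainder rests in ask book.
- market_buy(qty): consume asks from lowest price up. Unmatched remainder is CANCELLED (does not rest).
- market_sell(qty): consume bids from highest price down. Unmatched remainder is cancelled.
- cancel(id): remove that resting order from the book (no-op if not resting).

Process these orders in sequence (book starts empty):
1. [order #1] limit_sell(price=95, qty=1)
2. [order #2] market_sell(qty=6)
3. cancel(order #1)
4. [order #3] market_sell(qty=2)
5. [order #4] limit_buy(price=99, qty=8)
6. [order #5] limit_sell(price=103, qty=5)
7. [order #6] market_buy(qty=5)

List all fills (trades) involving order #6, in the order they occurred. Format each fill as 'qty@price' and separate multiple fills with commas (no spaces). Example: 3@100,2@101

Answer: 5@103

Derivation:
After op 1 [order #1] limit_sell(price=95, qty=1): fills=none; bids=[-] asks=[#1:1@95]
After op 2 [order #2] market_sell(qty=6): fills=none; bids=[-] asks=[#1:1@95]
After op 3 cancel(order #1): fills=none; bids=[-] asks=[-]
After op 4 [order #3] market_sell(qty=2): fills=none; bids=[-] asks=[-]
After op 5 [order #4] limit_buy(price=99, qty=8): fills=none; bids=[#4:8@99] asks=[-]
After op 6 [order #5] limit_sell(price=103, qty=5): fills=none; bids=[#4:8@99] asks=[#5:5@103]
After op 7 [order #6] market_buy(qty=5): fills=#6x#5:5@103; bids=[#4:8@99] asks=[-]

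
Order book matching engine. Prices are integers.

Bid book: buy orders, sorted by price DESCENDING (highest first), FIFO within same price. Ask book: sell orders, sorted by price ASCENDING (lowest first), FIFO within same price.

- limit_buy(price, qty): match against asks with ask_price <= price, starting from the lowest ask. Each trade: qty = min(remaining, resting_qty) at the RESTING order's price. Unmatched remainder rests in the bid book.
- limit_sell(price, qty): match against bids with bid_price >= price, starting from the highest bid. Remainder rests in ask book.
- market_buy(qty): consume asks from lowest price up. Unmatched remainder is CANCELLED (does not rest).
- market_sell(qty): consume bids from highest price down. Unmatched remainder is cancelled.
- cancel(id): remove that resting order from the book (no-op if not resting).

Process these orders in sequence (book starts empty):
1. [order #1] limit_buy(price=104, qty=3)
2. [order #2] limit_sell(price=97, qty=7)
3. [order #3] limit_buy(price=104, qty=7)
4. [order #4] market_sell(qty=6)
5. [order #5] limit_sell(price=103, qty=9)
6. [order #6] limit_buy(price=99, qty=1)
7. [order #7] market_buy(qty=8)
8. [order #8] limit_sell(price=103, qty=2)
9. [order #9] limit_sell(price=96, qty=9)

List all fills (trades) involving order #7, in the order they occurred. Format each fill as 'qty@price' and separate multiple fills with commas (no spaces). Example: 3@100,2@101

Answer: 8@103

Derivation:
After op 1 [order #1] limit_buy(price=104, qty=3): fills=none; bids=[#1:3@104] asks=[-]
After op 2 [order #2] limit_sell(price=97, qty=7): fills=#1x#2:3@104; bids=[-] asks=[#2:4@97]
After op 3 [order #3] limit_buy(price=104, qty=7): fills=#3x#2:4@97; bids=[#3:3@104] asks=[-]
After op 4 [order #4] market_sell(qty=6): fills=#3x#4:3@104; bids=[-] asks=[-]
After op 5 [order #5] limit_sell(price=103, qty=9): fills=none; bids=[-] asks=[#5:9@103]
After op 6 [order #6] limit_buy(price=99, qty=1): fills=none; bids=[#6:1@99] asks=[#5:9@103]
After op 7 [order #7] market_buy(qty=8): fills=#7x#5:8@103; bids=[#6:1@99] asks=[#5:1@103]
After op 8 [order #8] limit_sell(price=103, qty=2): fills=none; bids=[#6:1@99] asks=[#5:1@103 #8:2@103]
After op 9 [order #9] limit_sell(price=96, qty=9): fills=#6x#9:1@99; bids=[-] asks=[#9:8@96 #5:1@103 #8:2@103]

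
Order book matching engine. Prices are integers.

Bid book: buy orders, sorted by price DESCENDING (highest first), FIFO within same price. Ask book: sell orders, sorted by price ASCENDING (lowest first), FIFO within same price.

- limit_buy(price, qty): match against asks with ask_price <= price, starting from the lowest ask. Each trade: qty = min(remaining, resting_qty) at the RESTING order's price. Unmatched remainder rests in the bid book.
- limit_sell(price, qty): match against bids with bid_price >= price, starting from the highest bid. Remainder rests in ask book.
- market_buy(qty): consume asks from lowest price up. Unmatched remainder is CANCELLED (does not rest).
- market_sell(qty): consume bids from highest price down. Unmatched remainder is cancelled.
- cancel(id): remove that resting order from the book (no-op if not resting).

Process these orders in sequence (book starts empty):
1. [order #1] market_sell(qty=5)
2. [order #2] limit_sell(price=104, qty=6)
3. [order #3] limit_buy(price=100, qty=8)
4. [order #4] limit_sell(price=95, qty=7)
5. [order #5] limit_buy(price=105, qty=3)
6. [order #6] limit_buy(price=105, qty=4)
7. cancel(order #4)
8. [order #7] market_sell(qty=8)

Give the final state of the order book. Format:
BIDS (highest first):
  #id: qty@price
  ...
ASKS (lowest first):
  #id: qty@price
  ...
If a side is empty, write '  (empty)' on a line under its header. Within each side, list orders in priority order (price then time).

After op 1 [order #1] market_sell(qty=5): fills=none; bids=[-] asks=[-]
After op 2 [order #2] limit_sell(price=104, qty=6): fills=none; bids=[-] asks=[#2:6@104]
After op 3 [order #3] limit_buy(price=100, qty=8): fills=none; bids=[#3:8@100] asks=[#2:6@104]
After op 4 [order #4] limit_sell(price=95, qty=7): fills=#3x#4:7@100; bids=[#3:1@100] asks=[#2:6@104]
After op 5 [order #5] limit_buy(price=105, qty=3): fills=#5x#2:3@104; bids=[#3:1@100] asks=[#2:3@104]
After op 6 [order #6] limit_buy(price=105, qty=4): fills=#6x#2:3@104; bids=[#6:1@105 #3:1@100] asks=[-]
After op 7 cancel(order #4): fills=none; bids=[#6:1@105 #3:1@100] asks=[-]
After op 8 [order #7] market_sell(qty=8): fills=#6x#7:1@105 #3x#7:1@100; bids=[-] asks=[-]

Answer: BIDS (highest first):
  (empty)
ASKS (lowest first):
  (empty)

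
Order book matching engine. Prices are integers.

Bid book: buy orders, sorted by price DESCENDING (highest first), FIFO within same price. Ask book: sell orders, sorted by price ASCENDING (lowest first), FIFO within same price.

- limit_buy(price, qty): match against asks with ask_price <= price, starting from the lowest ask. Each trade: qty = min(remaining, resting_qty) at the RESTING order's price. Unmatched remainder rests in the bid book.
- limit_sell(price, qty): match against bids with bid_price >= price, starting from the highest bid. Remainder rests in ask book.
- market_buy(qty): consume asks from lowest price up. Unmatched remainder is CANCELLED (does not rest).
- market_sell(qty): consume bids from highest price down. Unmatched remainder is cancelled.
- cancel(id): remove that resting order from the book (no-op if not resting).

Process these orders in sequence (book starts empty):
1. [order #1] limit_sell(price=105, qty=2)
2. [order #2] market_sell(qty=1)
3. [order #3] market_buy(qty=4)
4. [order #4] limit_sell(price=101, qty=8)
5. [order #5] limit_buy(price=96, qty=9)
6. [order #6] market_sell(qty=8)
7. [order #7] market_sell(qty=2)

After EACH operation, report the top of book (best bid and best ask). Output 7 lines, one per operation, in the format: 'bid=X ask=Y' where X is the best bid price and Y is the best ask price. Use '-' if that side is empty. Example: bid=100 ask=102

Answer: bid=- ask=105
bid=- ask=105
bid=- ask=-
bid=- ask=101
bid=96 ask=101
bid=96 ask=101
bid=- ask=101

Derivation:
After op 1 [order #1] limit_sell(price=105, qty=2): fills=none; bids=[-] asks=[#1:2@105]
After op 2 [order #2] market_sell(qty=1): fills=none; bids=[-] asks=[#1:2@105]
After op 3 [order #3] market_buy(qty=4): fills=#3x#1:2@105; bids=[-] asks=[-]
After op 4 [order #4] limit_sell(price=101, qty=8): fills=none; bids=[-] asks=[#4:8@101]
After op 5 [order #5] limit_buy(price=96, qty=9): fills=none; bids=[#5:9@96] asks=[#4:8@101]
After op 6 [order #6] market_sell(qty=8): fills=#5x#6:8@96; bids=[#5:1@96] asks=[#4:8@101]
After op 7 [order #7] market_sell(qty=2): fills=#5x#7:1@96; bids=[-] asks=[#4:8@101]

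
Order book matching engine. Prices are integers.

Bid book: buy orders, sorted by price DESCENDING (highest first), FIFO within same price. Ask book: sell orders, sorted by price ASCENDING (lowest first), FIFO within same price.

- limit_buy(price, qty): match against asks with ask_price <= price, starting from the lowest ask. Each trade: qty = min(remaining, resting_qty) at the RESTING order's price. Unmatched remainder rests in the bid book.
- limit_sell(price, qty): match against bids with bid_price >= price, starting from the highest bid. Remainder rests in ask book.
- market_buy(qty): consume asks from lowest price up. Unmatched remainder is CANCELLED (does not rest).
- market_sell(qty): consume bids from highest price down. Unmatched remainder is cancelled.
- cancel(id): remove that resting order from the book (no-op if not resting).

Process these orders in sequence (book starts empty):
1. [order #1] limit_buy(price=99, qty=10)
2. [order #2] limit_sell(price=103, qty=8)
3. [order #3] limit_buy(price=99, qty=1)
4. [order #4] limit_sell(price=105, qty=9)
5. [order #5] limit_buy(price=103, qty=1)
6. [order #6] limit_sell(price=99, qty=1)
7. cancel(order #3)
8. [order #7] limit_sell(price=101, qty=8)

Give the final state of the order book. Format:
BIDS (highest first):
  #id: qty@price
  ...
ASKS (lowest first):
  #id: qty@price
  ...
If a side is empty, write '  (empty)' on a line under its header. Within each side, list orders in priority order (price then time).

After op 1 [order #1] limit_buy(price=99, qty=10): fills=none; bids=[#1:10@99] asks=[-]
After op 2 [order #2] limit_sell(price=103, qty=8): fills=none; bids=[#1:10@99] asks=[#2:8@103]
After op 3 [order #3] limit_buy(price=99, qty=1): fills=none; bids=[#1:10@99 #3:1@99] asks=[#2:8@103]
After op 4 [order #4] limit_sell(price=105, qty=9): fills=none; bids=[#1:10@99 #3:1@99] asks=[#2:8@103 #4:9@105]
After op 5 [order #5] limit_buy(price=103, qty=1): fills=#5x#2:1@103; bids=[#1:10@99 #3:1@99] asks=[#2:7@103 #4:9@105]
After op 6 [order #6] limit_sell(price=99, qty=1): fills=#1x#6:1@99; bids=[#1:9@99 #3:1@99] asks=[#2:7@103 #4:9@105]
After op 7 cancel(order #3): fills=none; bids=[#1:9@99] asks=[#2:7@103 #4:9@105]
After op 8 [order #7] limit_sell(price=101, qty=8): fills=none; bids=[#1:9@99] asks=[#7:8@101 #2:7@103 #4:9@105]

Answer: BIDS (highest first):
  #1: 9@99
ASKS (lowest first):
  #7: 8@101
  #2: 7@103
  #4: 9@105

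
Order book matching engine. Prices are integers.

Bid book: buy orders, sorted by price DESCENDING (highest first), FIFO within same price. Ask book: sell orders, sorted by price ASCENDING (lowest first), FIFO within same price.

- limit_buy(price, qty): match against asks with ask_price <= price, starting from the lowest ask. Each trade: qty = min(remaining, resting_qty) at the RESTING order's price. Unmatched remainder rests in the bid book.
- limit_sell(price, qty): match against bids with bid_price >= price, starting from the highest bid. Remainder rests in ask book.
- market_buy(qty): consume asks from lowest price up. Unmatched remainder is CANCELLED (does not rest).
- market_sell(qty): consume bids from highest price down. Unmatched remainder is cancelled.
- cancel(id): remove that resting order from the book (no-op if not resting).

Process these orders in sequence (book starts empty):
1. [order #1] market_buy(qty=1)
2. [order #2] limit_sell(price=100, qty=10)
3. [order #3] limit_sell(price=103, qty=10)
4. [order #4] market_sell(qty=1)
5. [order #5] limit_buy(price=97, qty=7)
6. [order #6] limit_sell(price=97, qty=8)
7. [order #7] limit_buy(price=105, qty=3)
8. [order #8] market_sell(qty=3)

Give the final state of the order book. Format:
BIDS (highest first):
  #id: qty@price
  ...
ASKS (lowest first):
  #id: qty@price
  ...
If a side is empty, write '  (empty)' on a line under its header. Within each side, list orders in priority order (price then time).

Answer: BIDS (highest first):
  (empty)
ASKS (lowest first):
  #2: 8@100
  #3: 10@103

Derivation:
After op 1 [order #1] market_buy(qty=1): fills=none; bids=[-] asks=[-]
After op 2 [order #2] limit_sell(price=100, qty=10): fills=none; bids=[-] asks=[#2:10@100]
After op 3 [order #3] limit_sell(price=103, qty=10): fills=none; bids=[-] asks=[#2:10@100 #3:10@103]
After op 4 [order #4] market_sell(qty=1): fills=none; bids=[-] asks=[#2:10@100 #3:10@103]
After op 5 [order #5] limit_buy(price=97, qty=7): fills=none; bids=[#5:7@97] asks=[#2:10@100 #3:10@103]
After op 6 [order #6] limit_sell(price=97, qty=8): fills=#5x#6:7@97; bids=[-] asks=[#6:1@97 #2:10@100 #3:10@103]
After op 7 [order #7] limit_buy(price=105, qty=3): fills=#7x#6:1@97 #7x#2:2@100; bids=[-] asks=[#2:8@100 #3:10@103]
After op 8 [order #8] market_sell(qty=3): fills=none; bids=[-] asks=[#2:8@100 #3:10@103]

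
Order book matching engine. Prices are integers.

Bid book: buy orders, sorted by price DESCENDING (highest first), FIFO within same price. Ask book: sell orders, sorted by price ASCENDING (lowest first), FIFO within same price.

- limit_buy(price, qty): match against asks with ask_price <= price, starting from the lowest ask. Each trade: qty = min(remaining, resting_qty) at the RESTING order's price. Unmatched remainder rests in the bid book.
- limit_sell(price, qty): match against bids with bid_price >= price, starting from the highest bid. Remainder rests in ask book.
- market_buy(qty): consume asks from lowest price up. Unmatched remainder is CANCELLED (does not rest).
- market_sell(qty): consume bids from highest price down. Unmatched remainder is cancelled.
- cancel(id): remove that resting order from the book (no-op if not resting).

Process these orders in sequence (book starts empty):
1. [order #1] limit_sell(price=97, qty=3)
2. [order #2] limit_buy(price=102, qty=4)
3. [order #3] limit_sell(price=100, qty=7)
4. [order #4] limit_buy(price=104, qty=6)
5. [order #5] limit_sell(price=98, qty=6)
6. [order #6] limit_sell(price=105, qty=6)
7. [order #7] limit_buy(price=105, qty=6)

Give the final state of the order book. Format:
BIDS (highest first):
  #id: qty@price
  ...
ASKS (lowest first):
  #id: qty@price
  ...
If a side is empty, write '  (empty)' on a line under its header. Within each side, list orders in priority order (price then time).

After op 1 [order #1] limit_sell(price=97, qty=3): fills=none; bids=[-] asks=[#1:3@97]
After op 2 [order #2] limit_buy(price=102, qty=4): fills=#2x#1:3@97; bids=[#2:1@102] asks=[-]
After op 3 [order #3] limit_sell(price=100, qty=7): fills=#2x#3:1@102; bids=[-] asks=[#3:6@100]
After op 4 [order #4] limit_buy(price=104, qty=6): fills=#4x#3:6@100; bids=[-] asks=[-]
After op 5 [order #5] limit_sell(price=98, qty=6): fills=none; bids=[-] asks=[#5:6@98]
After op 6 [order #6] limit_sell(price=105, qty=6): fills=none; bids=[-] asks=[#5:6@98 #6:6@105]
After op 7 [order #7] limit_buy(price=105, qty=6): fills=#7x#5:6@98; bids=[-] asks=[#6:6@105]

Answer: BIDS (highest first):
  (empty)
ASKS (lowest first):
  #6: 6@105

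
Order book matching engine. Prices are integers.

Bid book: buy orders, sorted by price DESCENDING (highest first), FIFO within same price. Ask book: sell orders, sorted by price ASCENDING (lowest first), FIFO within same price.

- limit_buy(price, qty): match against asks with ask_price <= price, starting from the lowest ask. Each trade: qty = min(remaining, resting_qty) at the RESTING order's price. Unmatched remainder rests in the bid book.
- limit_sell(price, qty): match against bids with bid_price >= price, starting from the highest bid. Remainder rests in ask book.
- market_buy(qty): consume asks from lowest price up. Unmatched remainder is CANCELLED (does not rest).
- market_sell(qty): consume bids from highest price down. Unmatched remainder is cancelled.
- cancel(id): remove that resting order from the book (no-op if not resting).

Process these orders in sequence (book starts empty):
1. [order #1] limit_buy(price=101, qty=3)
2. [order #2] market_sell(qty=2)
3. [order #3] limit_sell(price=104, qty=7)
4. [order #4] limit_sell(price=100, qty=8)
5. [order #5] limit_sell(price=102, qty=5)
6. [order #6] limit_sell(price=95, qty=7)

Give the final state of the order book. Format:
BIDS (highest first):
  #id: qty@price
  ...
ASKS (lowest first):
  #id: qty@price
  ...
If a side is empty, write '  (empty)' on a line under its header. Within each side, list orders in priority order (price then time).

Answer: BIDS (highest first):
  (empty)
ASKS (lowest first):
  #6: 7@95
  #4: 7@100
  #5: 5@102
  #3: 7@104

Derivation:
After op 1 [order #1] limit_buy(price=101, qty=3): fills=none; bids=[#1:3@101] asks=[-]
After op 2 [order #2] market_sell(qty=2): fills=#1x#2:2@101; bids=[#1:1@101] asks=[-]
After op 3 [order #3] limit_sell(price=104, qty=7): fills=none; bids=[#1:1@101] asks=[#3:7@104]
After op 4 [order #4] limit_sell(price=100, qty=8): fills=#1x#4:1@101; bids=[-] asks=[#4:7@100 #3:7@104]
After op 5 [order #5] limit_sell(price=102, qty=5): fills=none; bids=[-] asks=[#4:7@100 #5:5@102 #3:7@104]
After op 6 [order #6] limit_sell(price=95, qty=7): fills=none; bids=[-] asks=[#6:7@95 #4:7@100 #5:5@102 #3:7@104]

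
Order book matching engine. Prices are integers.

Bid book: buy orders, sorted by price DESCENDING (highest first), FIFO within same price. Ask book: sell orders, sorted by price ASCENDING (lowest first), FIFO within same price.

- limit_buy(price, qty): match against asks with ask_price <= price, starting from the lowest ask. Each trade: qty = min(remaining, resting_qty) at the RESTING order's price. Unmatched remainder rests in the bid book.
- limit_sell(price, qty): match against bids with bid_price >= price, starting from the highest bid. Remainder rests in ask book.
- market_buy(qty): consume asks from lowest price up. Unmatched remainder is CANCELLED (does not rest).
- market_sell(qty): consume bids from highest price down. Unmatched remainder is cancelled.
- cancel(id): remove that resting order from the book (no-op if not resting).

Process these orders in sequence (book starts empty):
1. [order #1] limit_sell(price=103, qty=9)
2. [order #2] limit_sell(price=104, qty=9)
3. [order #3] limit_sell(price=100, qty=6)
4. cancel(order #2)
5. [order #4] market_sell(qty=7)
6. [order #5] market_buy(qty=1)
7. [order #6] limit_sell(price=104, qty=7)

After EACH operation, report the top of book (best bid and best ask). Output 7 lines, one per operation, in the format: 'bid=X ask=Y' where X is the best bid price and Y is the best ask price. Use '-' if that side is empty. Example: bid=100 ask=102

After op 1 [order #1] limit_sell(price=103, qty=9): fills=none; bids=[-] asks=[#1:9@103]
After op 2 [order #2] limit_sell(price=104, qty=9): fills=none; bids=[-] asks=[#1:9@103 #2:9@104]
After op 3 [order #3] limit_sell(price=100, qty=6): fills=none; bids=[-] asks=[#3:6@100 #1:9@103 #2:9@104]
After op 4 cancel(order #2): fills=none; bids=[-] asks=[#3:6@100 #1:9@103]
After op 5 [order #4] market_sell(qty=7): fills=none; bids=[-] asks=[#3:6@100 #1:9@103]
After op 6 [order #5] market_buy(qty=1): fills=#5x#3:1@100; bids=[-] asks=[#3:5@100 #1:9@103]
After op 7 [order #6] limit_sell(price=104, qty=7): fills=none; bids=[-] asks=[#3:5@100 #1:9@103 #6:7@104]

Answer: bid=- ask=103
bid=- ask=103
bid=- ask=100
bid=- ask=100
bid=- ask=100
bid=- ask=100
bid=- ask=100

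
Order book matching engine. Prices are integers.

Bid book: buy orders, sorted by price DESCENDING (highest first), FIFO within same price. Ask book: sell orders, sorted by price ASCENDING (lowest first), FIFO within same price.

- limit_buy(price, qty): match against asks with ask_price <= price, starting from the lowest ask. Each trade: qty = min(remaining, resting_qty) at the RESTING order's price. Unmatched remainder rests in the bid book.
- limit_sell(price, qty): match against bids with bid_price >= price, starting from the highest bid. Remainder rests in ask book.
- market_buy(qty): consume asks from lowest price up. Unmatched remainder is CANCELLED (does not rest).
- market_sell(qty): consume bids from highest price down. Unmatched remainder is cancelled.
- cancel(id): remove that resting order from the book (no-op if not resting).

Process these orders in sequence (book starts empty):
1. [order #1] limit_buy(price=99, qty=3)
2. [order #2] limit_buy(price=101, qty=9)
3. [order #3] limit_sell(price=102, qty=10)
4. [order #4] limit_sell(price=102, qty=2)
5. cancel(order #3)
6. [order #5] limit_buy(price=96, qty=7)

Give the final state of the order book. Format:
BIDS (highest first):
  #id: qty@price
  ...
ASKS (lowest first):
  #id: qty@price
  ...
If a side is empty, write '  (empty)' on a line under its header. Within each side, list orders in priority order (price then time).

After op 1 [order #1] limit_buy(price=99, qty=3): fills=none; bids=[#1:3@99] asks=[-]
After op 2 [order #2] limit_buy(price=101, qty=9): fills=none; bids=[#2:9@101 #1:3@99] asks=[-]
After op 3 [order #3] limit_sell(price=102, qty=10): fills=none; bids=[#2:9@101 #1:3@99] asks=[#3:10@102]
After op 4 [order #4] limit_sell(price=102, qty=2): fills=none; bids=[#2:9@101 #1:3@99] asks=[#3:10@102 #4:2@102]
After op 5 cancel(order #3): fills=none; bids=[#2:9@101 #1:3@99] asks=[#4:2@102]
After op 6 [order #5] limit_buy(price=96, qty=7): fills=none; bids=[#2:9@101 #1:3@99 #5:7@96] asks=[#4:2@102]

Answer: BIDS (highest first):
  #2: 9@101
  #1: 3@99
  #5: 7@96
ASKS (lowest first):
  #4: 2@102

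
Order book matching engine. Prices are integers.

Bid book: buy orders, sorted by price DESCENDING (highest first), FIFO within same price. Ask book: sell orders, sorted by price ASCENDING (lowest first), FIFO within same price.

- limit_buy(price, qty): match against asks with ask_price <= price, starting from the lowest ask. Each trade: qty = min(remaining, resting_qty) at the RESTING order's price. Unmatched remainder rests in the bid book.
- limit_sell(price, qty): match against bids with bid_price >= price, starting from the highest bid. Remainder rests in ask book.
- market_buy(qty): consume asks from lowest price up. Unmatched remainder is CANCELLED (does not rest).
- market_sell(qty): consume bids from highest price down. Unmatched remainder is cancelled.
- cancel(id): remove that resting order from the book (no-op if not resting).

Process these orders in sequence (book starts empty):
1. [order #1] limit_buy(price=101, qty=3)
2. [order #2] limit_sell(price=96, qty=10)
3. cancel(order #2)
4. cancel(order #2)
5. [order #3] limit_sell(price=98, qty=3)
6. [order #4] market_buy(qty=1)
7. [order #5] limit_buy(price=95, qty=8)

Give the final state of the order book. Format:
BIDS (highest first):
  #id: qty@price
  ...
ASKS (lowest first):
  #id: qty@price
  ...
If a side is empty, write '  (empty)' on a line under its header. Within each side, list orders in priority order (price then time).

After op 1 [order #1] limit_buy(price=101, qty=3): fills=none; bids=[#1:3@101] asks=[-]
After op 2 [order #2] limit_sell(price=96, qty=10): fills=#1x#2:3@101; bids=[-] asks=[#2:7@96]
After op 3 cancel(order #2): fills=none; bids=[-] asks=[-]
After op 4 cancel(order #2): fills=none; bids=[-] asks=[-]
After op 5 [order #3] limit_sell(price=98, qty=3): fills=none; bids=[-] asks=[#3:3@98]
After op 6 [order #4] market_buy(qty=1): fills=#4x#3:1@98; bids=[-] asks=[#3:2@98]
After op 7 [order #5] limit_buy(price=95, qty=8): fills=none; bids=[#5:8@95] asks=[#3:2@98]

Answer: BIDS (highest first):
  #5: 8@95
ASKS (lowest first):
  #3: 2@98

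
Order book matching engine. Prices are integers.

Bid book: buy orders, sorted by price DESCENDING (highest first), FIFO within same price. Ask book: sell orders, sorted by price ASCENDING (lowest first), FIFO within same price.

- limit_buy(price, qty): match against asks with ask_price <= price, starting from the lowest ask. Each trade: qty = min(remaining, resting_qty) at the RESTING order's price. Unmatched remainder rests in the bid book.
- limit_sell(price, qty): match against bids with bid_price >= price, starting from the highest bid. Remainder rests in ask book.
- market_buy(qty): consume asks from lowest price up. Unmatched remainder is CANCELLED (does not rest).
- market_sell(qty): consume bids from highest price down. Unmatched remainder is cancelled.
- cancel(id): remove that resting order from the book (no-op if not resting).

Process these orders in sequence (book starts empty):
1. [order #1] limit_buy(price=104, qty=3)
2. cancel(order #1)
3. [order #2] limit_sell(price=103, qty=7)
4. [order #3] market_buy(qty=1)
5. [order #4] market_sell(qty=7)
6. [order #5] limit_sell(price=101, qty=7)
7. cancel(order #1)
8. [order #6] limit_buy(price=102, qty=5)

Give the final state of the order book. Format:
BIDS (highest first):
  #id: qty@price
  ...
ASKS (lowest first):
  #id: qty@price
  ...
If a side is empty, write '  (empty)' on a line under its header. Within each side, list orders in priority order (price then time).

After op 1 [order #1] limit_buy(price=104, qty=3): fills=none; bids=[#1:3@104] asks=[-]
After op 2 cancel(order #1): fills=none; bids=[-] asks=[-]
After op 3 [order #2] limit_sell(price=103, qty=7): fills=none; bids=[-] asks=[#2:7@103]
After op 4 [order #3] market_buy(qty=1): fills=#3x#2:1@103; bids=[-] asks=[#2:6@103]
After op 5 [order #4] market_sell(qty=7): fills=none; bids=[-] asks=[#2:6@103]
After op 6 [order #5] limit_sell(price=101, qty=7): fills=none; bids=[-] asks=[#5:7@101 #2:6@103]
After op 7 cancel(order #1): fills=none; bids=[-] asks=[#5:7@101 #2:6@103]
After op 8 [order #6] limit_buy(price=102, qty=5): fills=#6x#5:5@101; bids=[-] asks=[#5:2@101 #2:6@103]

Answer: BIDS (highest first):
  (empty)
ASKS (lowest first):
  #5: 2@101
  #2: 6@103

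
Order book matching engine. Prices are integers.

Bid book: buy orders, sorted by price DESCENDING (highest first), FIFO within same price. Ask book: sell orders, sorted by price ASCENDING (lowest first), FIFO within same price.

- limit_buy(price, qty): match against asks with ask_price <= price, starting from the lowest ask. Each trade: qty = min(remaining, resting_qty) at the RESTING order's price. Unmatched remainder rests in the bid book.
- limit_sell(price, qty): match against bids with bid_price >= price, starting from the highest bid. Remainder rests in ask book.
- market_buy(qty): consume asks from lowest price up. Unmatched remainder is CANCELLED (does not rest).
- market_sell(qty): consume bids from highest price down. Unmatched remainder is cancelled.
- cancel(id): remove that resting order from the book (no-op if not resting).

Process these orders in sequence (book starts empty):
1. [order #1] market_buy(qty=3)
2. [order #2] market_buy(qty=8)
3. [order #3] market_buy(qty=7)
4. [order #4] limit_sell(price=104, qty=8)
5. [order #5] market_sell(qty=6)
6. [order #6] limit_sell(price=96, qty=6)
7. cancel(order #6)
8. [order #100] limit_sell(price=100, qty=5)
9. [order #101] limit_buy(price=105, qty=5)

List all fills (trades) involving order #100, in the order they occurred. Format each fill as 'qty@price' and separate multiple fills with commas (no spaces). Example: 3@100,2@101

After op 1 [order #1] market_buy(qty=3): fills=none; bids=[-] asks=[-]
After op 2 [order #2] market_buy(qty=8): fills=none; bids=[-] asks=[-]
After op 3 [order #3] market_buy(qty=7): fills=none; bids=[-] asks=[-]
After op 4 [order #4] limit_sell(price=104, qty=8): fills=none; bids=[-] asks=[#4:8@104]
After op 5 [order #5] market_sell(qty=6): fills=none; bids=[-] asks=[#4:8@104]
After op 6 [order #6] limit_sell(price=96, qty=6): fills=none; bids=[-] asks=[#6:6@96 #4:8@104]
After op 7 cancel(order #6): fills=none; bids=[-] asks=[#4:8@104]
After op 8 [order #100] limit_sell(price=100, qty=5): fills=none; bids=[-] asks=[#100:5@100 #4:8@104]
After op 9 [order #101] limit_buy(price=105, qty=5): fills=#101x#100:5@100; bids=[-] asks=[#4:8@104]

Answer: 5@100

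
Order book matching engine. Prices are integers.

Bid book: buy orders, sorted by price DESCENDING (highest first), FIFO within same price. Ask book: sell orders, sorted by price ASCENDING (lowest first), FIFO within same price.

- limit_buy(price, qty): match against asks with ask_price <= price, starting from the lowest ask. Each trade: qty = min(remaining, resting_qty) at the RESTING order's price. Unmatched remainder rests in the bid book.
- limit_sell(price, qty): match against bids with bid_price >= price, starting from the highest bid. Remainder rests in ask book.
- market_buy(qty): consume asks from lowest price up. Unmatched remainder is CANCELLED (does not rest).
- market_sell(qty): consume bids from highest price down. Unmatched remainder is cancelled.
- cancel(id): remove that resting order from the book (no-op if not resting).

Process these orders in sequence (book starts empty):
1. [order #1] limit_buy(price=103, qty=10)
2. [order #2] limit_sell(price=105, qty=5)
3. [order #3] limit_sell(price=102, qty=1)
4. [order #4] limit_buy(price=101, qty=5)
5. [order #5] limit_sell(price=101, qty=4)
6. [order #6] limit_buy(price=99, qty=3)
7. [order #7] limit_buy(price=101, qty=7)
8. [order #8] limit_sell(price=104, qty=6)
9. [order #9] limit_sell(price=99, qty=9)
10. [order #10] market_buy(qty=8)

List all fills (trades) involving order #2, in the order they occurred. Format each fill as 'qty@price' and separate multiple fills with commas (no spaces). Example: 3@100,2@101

After op 1 [order #1] limit_buy(price=103, qty=10): fills=none; bids=[#1:10@103] asks=[-]
After op 2 [order #2] limit_sell(price=105, qty=5): fills=none; bids=[#1:10@103] asks=[#2:5@105]
After op 3 [order #3] limit_sell(price=102, qty=1): fills=#1x#3:1@103; bids=[#1:9@103] asks=[#2:5@105]
After op 4 [order #4] limit_buy(price=101, qty=5): fills=none; bids=[#1:9@103 #4:5@101] asks=[#2:5@105]
After op 5 [order #5] limit_sell(price=101, qty=4): fills=#1x#5:4@103; bids=[#1:5@103 #4:5@101] asks=[#2:5@105]
After op 6 [order #6] limit_buy(price=99, qty=3): fills=none; bids=[#1:5@103 #4:5@101 #6:3@99] asks=[#2:5@105]
After op 7 [order #7] limit_buy(price=101, qty=7): fills=none; bids=[#1:5@103 #4:5@101 #7:7@101 #6:3@99] asks=[#2:5@105]
After op 8 [order #8] limit_sell(price=104, qty=6): fills=none; bids=[#1:5@103 #4:5@101 #7:7@101 #6:3@99] asks=[#8:6@104 #2:5@105]
After op 9 [order #9] limit_sell(price=99, qty=9): fills=#1x#9:5@103 #4x#9:4@101; bids=[#4:1@101 #7:7@101 #6:3@99] asks=[#8:6@104 #2:5@105]
After op 10 [order #10] market_buy(qty=8): fills=#10x#8:6@104 #10x#2:2@105; bids=[#4:1@101 #7:7@101 #6:3@99] asks=[#2:3@105]

Answer: 2@105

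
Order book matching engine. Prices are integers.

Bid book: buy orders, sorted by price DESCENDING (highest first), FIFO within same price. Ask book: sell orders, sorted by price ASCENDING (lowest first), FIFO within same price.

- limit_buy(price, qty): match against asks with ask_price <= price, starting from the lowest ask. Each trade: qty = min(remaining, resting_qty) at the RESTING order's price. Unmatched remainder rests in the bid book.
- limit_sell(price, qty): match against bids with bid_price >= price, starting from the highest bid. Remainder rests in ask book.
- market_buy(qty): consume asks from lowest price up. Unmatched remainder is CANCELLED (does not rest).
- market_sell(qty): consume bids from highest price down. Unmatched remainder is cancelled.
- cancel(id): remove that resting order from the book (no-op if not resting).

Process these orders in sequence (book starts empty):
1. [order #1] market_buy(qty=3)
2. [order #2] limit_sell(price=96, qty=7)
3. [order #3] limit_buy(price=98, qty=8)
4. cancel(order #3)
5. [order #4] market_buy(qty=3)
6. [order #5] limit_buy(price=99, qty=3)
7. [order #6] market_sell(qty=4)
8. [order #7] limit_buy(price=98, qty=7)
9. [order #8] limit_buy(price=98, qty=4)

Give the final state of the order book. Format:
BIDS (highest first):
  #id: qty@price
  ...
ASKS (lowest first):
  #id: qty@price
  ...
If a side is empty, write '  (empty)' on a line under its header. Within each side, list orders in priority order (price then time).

After op 1 [order #1] market_buy(qty=3): fills=none; bids=[-] asks=[-]
After op 2 [order #2] limit_sell(price=96, qty=7): fills=none; bids=[-] asks=[#2:7@96]
After op 3 [order #3] limit_buy(price=98, qty=8): fills=#3x#2:7@96; bids=[#3:1@98] asks=[-]
After op 4 cancel(order #3): fills=none; bids=[-] asks=[-]
After op 5 [order #4] market_buy(qty=3): fills=none; bids=[-] asks=[-]
After op 6 [order #5] limit_buy(price=99, qty=3): fills=none; bids=[#5:3@99] asks=[-]
After op 7 [order #6] market_sell(qty=4): fills=#5x#6:3@99; bids=[-] asks=[-]
After op 8 [order #7] limit_buy(price=98, qty=7): fills=none; bids=[#7:7@98] asks=[-]
After op 9 [order #8] limit_buy(price=98, qty=4): fills=none; bids=[#7:7@98 #8:4@98] asks=[-]

Answer: BIDS (highest first):
  #7: 7@98
  #8: 4@98
ASKS (lowest first):
  (empty)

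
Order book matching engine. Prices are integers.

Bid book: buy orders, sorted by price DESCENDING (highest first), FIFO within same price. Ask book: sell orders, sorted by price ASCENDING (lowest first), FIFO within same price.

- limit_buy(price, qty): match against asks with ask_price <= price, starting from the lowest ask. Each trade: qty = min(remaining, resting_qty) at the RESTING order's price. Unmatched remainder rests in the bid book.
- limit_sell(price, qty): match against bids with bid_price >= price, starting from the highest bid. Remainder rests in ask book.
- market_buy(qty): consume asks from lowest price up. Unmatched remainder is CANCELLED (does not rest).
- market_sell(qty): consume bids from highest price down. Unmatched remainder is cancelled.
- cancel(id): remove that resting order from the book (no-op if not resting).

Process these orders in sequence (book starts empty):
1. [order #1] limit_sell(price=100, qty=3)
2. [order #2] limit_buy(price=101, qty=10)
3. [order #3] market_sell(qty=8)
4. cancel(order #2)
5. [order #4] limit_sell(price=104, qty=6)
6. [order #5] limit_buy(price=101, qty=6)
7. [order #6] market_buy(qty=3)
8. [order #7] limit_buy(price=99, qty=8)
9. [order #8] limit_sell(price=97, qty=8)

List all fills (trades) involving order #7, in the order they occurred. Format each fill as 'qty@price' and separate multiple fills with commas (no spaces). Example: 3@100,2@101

Answer: 2@99

Derivation:
After op 1 [order #1] limit_sell(price=100, qty=3): fills=none; bids=[-] asks=[#1:3@100]
After op 2 [order #2] limit_buy(price=101, qty=10): fills=#2x#1:3@100; bids=[#2:7@101] asks=[-]
After op 3 [order #3] market_sell(qty=8): fills=#2x#3:7@101; bids=[-] asks=[-]
After op 4 cancel(order #2): fills=none; bids=[-] asks=[-]
After op 5 [order #4] limit_sell(price=104, qty=6): fills=none; bids=[-] asks=[#4:6@104]
After op 6 [order #5] limit_buy(price=101, qty=6): fills=none; bids=[#5:6@101] asks=[#4:6@104]
After op 7 [order #6] market_buy(qty=3): fills=#6x#4:3@104; bids=[#5:6@101] asks=[#4:3@104]
After op 8 [order #7] limit_buy(price=99, qty=8): fills=none; bids=[#5:6@101 #7:8@99] asks=[#4:3@104]
After op 9 [order #8] limit_sell(price=97, qty=8): fills=#5x#8:6@101 #7x#8:2@99; bids=[#7:6@99] asks=[#4:3@104]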